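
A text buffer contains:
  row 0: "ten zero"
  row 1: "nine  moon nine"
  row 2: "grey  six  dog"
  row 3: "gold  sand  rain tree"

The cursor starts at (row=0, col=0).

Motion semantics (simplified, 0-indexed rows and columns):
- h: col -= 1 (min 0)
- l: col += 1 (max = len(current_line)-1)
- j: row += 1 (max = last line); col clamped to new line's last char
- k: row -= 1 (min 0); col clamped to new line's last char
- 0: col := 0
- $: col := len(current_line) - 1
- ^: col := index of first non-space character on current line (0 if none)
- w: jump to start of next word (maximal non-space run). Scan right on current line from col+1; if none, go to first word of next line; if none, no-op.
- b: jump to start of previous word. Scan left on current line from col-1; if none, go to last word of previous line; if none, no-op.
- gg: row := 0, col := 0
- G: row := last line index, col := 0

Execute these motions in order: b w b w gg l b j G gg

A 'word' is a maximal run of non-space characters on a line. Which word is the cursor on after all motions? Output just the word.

After 1 (b): row=0 col=0 char='t'
After 2 (w): row=0 col=4 char='z'
After 3 (b): row=0 col=0 char='t'
After 4 (w): row=0 col=4 char='z'
After 5 (gg): row=0 col=0 char='t'
After 6 (l): row=0 col=1 char='e'
After 7 (b): row=0 col=0 char='t'
After 8 (j): row=1 col=0 char='n'
After 9 (G): row=3 col=0 char='g'
After 10 (gg): row=0 col=0 char='t'

Answer: ten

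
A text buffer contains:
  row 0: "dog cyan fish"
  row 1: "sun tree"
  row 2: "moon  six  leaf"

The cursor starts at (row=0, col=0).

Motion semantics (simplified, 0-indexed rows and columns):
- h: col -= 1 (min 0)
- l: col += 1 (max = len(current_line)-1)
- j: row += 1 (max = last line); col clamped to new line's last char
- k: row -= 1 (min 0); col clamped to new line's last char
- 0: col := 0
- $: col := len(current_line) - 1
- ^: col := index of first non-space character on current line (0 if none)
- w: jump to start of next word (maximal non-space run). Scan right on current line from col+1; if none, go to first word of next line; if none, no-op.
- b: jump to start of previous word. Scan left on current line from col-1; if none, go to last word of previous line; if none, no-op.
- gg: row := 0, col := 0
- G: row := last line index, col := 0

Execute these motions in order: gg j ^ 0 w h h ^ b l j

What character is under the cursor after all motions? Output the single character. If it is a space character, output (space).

After 1 (gg): row=0 col=0 char='d'
After 2 (j): row=1 col=0 char='s'
After 3 (^): row=1 col=0 char='s'
After 4 (0): row=1 col=0 char='s'
After 5 (w): row=1 col=4 char='t'
After 6 (h): row=1 col=3 char='_'
After 7 (h): row=1 col=2 char='n'
After 8 (^): row=1 col=0 char='s'
After 9 (b): row=0 col=9 char='f'
After 10 (l): row=0 col=10 char='i'
After 11 (j): row=1 col=7 char='e'

Answer: e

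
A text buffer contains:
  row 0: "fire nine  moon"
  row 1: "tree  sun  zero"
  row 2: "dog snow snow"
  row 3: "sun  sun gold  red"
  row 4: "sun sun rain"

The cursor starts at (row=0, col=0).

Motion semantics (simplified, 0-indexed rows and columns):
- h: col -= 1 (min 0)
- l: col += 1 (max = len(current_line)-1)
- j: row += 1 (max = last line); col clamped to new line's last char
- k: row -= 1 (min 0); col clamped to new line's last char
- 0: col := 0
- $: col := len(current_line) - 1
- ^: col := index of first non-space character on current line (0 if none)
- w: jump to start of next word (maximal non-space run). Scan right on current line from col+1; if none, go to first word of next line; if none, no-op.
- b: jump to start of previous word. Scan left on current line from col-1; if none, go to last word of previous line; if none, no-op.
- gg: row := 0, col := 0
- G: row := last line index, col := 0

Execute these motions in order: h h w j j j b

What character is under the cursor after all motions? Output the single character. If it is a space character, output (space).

After 1 (h): row=0 col=0 char='f'
After 2 (h): row=0 col=0 char='f'
After 3 (w): row=0 col=5 char='n'
After 4 (j): row=1 col=5 char='_'
After 5 (j): row=2 col=5 char='n'
After 6 (j): row=3 col=5 char='s'
After 7 (b): row=3 col=0 char='s'

Answer: s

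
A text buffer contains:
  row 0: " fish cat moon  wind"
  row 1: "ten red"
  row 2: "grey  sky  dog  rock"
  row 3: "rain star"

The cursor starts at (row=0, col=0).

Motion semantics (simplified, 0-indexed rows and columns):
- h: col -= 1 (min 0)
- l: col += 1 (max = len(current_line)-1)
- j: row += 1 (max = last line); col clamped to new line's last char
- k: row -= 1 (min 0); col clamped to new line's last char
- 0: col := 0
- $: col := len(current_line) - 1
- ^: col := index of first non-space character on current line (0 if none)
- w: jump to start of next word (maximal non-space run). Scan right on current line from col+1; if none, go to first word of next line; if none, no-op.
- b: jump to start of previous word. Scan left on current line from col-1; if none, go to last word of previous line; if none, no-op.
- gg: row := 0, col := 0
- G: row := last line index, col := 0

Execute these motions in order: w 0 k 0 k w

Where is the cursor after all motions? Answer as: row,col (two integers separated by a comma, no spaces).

Answer: 0,1

Derivation:
After 1 (w): row=0 col=1 char='f'
After 2 (0): row=0 col=0 char='_'
After 3 (k): row=0 col=0 char='_'
After 4 (0): row=0 col=0 char='_'
After 5 (k): row=0 col=0 char='_'
After 6 (w): row=0 col=1 char='f'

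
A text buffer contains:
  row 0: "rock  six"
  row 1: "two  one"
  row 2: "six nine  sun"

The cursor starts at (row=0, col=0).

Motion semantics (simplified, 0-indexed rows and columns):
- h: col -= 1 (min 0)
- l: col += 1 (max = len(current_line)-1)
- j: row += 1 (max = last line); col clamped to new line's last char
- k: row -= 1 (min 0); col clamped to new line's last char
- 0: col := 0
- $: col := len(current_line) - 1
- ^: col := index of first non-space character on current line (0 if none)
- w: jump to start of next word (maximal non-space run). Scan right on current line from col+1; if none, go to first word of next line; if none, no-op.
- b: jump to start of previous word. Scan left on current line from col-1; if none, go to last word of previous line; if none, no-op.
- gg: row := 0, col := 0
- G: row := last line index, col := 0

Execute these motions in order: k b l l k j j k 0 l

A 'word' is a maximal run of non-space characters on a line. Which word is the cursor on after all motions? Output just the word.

Answer: two

Derivation:
After 1 (k): row=0 col=0 char='r'
After 2 (b): row=0 col=0 char='r'
After 3 (l): row=0 col=1 char='o'
After 4 (l): row=0 col=2 char='c'
After 5 (k): row=0 col=2 char='c'
After 6 (j): row=1 col=2 char='o'
After 7 (j): row=2 col=2 char='x'
After 8 (k): row=1 col=2 char='o'
After 9 (0): row=1 col=0 char='t'
After 10 (l): row=1 col=1 char='w'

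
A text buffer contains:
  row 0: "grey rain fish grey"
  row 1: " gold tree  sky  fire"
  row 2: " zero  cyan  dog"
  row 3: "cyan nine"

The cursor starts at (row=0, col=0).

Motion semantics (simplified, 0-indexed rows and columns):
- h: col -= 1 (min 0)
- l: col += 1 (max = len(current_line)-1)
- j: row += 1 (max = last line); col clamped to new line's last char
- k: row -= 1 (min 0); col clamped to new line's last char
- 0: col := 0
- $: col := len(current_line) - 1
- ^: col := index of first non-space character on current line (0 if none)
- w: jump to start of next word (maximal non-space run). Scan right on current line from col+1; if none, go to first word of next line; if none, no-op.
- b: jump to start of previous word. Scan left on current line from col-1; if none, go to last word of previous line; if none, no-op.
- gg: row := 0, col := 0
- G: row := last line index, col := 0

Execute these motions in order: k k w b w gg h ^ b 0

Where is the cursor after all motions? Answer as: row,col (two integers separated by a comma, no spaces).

Answer: 0,0

Derivation:
After 1 (k): row=0 col=0 char='g'
After 2 (k): row=0 col=0 char='g'
After 3 (w): row=0 col=5 char='r'
After 4 (b): row=0 col=0 char='g'
After 5 (w): row=0 col=5 char='r'
After 6 (gg): row=0 col=0 char='g'
After 7 (h): row=0 col=0 char='g'
After 8 (^): row=0 col=0 char='g'
After 9 (b): row=0 col=0 char='g'
After 10 (0): row=0 col=0 char='g'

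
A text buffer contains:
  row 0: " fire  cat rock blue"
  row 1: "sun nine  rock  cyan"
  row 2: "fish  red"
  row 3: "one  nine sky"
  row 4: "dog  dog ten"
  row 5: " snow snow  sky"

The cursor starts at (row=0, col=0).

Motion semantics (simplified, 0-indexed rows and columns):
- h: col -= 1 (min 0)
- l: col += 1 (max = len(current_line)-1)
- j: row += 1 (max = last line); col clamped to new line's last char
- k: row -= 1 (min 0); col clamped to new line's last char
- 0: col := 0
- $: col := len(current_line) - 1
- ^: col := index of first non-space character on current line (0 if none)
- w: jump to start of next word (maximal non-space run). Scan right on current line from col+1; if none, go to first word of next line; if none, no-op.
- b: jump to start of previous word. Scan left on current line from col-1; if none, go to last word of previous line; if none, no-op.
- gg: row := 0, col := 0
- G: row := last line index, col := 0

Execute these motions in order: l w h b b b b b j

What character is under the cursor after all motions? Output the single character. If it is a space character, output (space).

After 1 (l): row=0 col=1 char='f'
After 2 (w): row=0 col=7 char='c'
After 3 (h): row=0 col=6 char='_'
After 4 (b): row=0 col=1 char='f'
After 5 (b): row=0 col=1 char='f'
After 6 (b): row=0 col=1 char='f'
After 7 (b): row=0 col=1 char='f'
After 8 (b): row=0 col=1 char='f'
After 9 (j): row=1 col=1 char='u'

Answer: u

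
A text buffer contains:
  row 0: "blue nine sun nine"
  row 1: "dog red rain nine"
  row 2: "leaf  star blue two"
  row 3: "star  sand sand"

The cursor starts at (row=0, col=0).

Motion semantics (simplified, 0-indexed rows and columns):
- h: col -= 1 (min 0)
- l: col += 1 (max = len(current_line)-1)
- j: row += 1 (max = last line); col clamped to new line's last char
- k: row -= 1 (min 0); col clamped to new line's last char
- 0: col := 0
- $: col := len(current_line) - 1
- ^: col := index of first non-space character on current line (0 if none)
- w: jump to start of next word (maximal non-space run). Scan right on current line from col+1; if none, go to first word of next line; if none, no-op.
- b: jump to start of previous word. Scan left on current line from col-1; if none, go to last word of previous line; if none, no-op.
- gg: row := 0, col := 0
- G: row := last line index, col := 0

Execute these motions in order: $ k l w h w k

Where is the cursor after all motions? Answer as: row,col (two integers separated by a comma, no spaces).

Answer: 0,4

Derivation:
After 1 ($): row=0 col=17 char='e'
After 2 (k): row=0 col=17 char='e'
After 3 (l): row=0 col=17 char='e'
After 4 (w): row=1 col=0 char='d'
After 5 (h): row=1 col=0 char='d'
After 6 (w): row=1 col=4 char='r'
After 7 (k): row=0 col=4 char='_'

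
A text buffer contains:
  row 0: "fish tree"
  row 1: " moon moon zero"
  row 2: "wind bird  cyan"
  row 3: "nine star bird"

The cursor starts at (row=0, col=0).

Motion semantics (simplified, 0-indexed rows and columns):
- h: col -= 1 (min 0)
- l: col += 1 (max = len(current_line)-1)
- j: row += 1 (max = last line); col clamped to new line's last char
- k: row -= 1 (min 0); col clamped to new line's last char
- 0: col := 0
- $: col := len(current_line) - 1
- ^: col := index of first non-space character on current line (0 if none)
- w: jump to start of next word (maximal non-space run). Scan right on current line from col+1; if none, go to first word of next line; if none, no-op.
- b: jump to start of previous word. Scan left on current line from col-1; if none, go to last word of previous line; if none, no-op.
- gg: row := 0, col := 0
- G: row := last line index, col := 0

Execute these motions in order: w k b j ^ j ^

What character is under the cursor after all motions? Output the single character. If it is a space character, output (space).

Answer: w

Derivation:
After 1 (w): row=0 col=5 char='t'
After 2 (k): row=0 col=5 char='t'
After 3 (b): row=0 col=0 char='f'
After 4 (j): row=1 col=0 char='_'
After 5 (^): row=1 col=1 char='m'
After 6 (j): row=2 col=1 char='i'
After 7 (^): row=2 col=0 char='w'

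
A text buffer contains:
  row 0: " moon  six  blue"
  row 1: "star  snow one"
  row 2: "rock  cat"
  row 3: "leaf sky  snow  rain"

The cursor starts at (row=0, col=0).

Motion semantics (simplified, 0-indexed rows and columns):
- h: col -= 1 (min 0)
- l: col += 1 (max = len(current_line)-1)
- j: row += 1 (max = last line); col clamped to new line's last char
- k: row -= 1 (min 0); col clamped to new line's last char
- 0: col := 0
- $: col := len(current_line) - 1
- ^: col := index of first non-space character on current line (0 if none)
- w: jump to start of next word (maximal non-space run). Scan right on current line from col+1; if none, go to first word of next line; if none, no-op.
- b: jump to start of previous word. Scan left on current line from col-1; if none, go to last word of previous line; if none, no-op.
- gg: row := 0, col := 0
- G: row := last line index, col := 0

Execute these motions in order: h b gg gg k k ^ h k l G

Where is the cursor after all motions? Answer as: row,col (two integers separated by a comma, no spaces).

Answer: 3,0

Derivation:
After 1 (h): row=0 col=0 char='_'
After 2 (b): row=0 col=0 char='_'
After 3 (gg): row=0 col=0 char='_'
After 4 (gg): row=0 col=0 char='_'
After 5 (k): row=0 col=0 char='_'
After 6 (k): row=0 col=0 char='_'
After 7 (^): row=0 col=1 char='m'
After 8 (h): row=0 col=0 char='_'
After 9 (k): row=0 col=0 char='_'
After 10 (l): row=0 col=1 char='m'
After 11 (G): row=3 col=0 char='l'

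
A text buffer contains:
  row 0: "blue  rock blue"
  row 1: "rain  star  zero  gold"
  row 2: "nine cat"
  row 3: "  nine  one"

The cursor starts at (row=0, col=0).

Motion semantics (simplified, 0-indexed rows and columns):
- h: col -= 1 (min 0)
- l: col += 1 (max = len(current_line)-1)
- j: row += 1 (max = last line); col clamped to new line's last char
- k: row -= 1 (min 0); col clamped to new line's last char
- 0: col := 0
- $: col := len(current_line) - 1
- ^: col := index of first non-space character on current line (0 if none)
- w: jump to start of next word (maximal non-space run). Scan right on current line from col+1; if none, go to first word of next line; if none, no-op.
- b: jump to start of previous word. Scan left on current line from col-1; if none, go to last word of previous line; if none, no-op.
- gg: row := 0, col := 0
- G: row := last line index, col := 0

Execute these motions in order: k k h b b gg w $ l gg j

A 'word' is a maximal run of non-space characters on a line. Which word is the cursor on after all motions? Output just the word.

Answer: rain

Derivation:
After 1 (k): row=0 col=0 char='b'
After 2 (k): row=0 col=0 char='b'
After 3 (h): row=0 col=0 char='b'
After 4 (b): row=0 col=0 char='b'
After 5 (b): row=0 col=0 char='b'
After 6 (gg): row=0 col=0 char='b'
After 7 (w): row=0 col=6 char='r'
After 8 ($): row=0 col=14 char='e'
After 9 (l): row=0 col=14 char='e'
After 10 (gg): row=0 col=0 char='b'
After 11 (j): row=1 col=0 char='r'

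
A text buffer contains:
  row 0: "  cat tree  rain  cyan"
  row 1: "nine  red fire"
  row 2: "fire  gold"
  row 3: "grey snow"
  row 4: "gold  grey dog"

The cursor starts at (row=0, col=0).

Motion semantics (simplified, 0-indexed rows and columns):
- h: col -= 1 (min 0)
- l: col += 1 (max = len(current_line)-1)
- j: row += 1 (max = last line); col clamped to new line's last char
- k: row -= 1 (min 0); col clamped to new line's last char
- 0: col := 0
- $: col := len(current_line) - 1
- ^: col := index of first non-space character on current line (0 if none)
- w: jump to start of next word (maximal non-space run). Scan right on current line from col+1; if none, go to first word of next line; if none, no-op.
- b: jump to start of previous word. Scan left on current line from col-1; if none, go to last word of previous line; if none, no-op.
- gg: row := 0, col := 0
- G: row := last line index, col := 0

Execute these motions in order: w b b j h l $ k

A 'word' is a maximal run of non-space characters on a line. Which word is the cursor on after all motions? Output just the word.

After 1 (w): row=0 col=2 char='c'
After 2 (b): row=0 col=2 char='c'
After 3 (b): row=0 col=2 char='c'
After 4 (j): row=1 col=2 char='n'
After 5 (h): row=1 col=1 char='i'
After 6 (l): row=1 col=2 char='n'
After 7 ($): row=1 col=13 char='e'
After 8 (k): row=0 col=13 char='a'

Answer: rain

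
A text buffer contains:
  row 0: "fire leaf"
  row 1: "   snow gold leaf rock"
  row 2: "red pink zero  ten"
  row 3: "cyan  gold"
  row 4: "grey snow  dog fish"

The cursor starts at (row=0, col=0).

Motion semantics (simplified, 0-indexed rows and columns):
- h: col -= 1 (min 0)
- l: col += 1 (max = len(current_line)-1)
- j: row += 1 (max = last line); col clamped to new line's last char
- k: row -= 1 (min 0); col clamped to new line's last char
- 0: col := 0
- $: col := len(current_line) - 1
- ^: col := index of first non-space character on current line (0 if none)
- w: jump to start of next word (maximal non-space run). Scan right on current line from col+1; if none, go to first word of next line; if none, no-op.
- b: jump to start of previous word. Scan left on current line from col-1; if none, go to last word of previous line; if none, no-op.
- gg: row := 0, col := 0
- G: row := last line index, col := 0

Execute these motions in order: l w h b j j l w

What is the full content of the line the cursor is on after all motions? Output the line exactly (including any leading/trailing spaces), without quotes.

After 1 (l): row=0 col=1 char='i'
After 2 (w): row=0 col=5 char='l'
After 3 (h): row=0 col=4 char='_'
After 4 (b): row=0 col=0 char='f'
After 5 (j): row=1 col=0 char='_'
After 6 (j): row=2 col=0 char='r'
After 7 (l): row=2 col=1 char='e'
After 8 (w): row=2 col=4 char='p'

Answer: red pink zero  ten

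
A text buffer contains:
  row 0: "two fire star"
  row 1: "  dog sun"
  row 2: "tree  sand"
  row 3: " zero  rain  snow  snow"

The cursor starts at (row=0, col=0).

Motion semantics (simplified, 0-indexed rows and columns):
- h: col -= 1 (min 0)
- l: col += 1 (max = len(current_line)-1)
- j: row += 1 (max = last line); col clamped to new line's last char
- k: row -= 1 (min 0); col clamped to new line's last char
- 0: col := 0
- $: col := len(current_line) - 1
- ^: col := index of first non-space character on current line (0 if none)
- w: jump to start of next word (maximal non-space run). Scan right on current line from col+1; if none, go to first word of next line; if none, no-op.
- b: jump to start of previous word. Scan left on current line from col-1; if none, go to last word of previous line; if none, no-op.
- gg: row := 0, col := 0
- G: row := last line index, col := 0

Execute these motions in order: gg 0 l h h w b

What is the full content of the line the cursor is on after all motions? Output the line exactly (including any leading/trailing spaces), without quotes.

After 1 (gg): row=0 col=0 char='t'
After 2 (0): row=0 col=0 char='t'
After 3 (l): row=0 col=1 char='w'
After 4 (h): row=0 col=0 char='t'
After 5 (h): row=0 col=0 char='t'
After 6 (w): row=0 col=4 char='f'
After 7 (b): row=0 col=0 char='t'

Answer: two fire star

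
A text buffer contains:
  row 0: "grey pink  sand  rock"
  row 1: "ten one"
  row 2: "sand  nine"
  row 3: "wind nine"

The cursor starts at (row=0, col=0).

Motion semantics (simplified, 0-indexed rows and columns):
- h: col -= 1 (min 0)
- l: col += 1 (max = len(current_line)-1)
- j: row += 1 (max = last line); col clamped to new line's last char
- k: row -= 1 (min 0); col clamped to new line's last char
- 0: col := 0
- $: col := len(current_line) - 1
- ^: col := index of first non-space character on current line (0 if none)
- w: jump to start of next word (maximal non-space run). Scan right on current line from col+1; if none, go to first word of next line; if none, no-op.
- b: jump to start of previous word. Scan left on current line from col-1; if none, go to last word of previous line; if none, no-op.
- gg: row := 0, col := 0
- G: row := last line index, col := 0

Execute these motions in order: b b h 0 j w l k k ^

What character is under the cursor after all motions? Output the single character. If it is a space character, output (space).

Answer: g

Derivation:
After 1 (b): row=0 col=0 char='g'
After 2 (b): row=0 col=0 char='g'
After 3 (h): row=0 col=0 char='g'
After 4 (0): row=0 col=0 char='g'
After 5 (j): row=1 col=0 char='t'
After 6 (w): row=1 col=4 char='o'
After 7 (l): row=1 col=5 char='n'
After 8 (k): row=0 col=5 char='p'
After 9 (k): row=0 col=5 char='p'
After 10 (^): row=0 col=0 char='g'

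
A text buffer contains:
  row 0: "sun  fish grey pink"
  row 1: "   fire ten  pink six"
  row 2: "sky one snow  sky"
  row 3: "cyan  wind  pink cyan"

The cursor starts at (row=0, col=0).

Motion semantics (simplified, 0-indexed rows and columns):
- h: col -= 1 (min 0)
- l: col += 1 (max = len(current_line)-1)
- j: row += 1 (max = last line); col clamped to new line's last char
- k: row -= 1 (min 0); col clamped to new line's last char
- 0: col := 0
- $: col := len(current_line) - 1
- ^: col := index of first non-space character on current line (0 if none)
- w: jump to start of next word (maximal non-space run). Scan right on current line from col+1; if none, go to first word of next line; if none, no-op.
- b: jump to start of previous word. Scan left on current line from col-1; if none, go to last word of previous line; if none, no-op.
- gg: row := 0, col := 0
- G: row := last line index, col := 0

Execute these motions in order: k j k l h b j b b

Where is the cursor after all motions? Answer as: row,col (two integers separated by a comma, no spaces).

After 1 (k): row=0 col=0 char='s'
After 2 (j): row=1 col=0 char='_'
After 3 (k): row=0 col=0 char='s'
After 4 (l): row=0 col=1 char='u'
After 5 (h): row=0 col=0 char='s'
After 6 (b): row=0 col=0 char='s'
After 7 (j): row=1 col=0 char='_'
After 8 (b): row=0 col=15 char='p'
After 9 (b): row=0 col=10 char='g'

Answer: 0,10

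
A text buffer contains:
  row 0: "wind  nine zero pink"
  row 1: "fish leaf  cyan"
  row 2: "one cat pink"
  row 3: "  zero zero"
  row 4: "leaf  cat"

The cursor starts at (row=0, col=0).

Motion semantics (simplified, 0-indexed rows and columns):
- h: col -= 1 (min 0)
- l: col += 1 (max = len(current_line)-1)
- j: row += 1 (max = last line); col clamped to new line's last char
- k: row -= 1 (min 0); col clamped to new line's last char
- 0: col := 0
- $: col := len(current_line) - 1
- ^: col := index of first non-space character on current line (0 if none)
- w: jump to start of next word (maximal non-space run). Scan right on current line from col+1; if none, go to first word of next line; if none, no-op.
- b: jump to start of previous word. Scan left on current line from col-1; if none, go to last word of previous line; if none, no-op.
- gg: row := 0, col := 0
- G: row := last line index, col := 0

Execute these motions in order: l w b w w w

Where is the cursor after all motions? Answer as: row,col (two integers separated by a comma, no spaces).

Answer: 0,16

Derivation:
After 1 (l): row=0 col=1 char='i'
After 2 (w): row=0 col=6 char='n'
After 3 (b): row=0 col=0 char='w'
After 4 (w): row=0 col=6 char='n'
After 5 (w): row=0 col=11 char='z'
After 6 (w): row=0 col=16 char='p'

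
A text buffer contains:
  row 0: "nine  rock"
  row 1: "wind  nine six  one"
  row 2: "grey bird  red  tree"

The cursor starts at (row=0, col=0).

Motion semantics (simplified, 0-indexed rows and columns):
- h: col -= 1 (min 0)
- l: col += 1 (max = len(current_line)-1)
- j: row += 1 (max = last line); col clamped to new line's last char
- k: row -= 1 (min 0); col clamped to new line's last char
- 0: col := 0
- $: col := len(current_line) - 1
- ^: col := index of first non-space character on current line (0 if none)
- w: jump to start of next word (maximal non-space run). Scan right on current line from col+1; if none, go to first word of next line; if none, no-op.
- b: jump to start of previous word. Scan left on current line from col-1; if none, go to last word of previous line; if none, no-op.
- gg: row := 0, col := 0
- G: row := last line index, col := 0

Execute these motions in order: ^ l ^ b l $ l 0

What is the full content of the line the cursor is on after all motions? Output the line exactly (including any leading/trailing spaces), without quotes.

After 1 (^): row=0 col=0 char='n'
After 2 (l): row=0 col=1 char='i'
After 3 (^): row=0 col=0 char='n'
After 4 (b): row=0 col=0 char='n'
After 5 (l): row=0 col=1 char='i'
After 6 ($): row=0 col=9 char='k'
After 7 (l): row=0 col=9 char='k'
After 8 (0): row=0 col=0 char='n'

Answer: nine  rock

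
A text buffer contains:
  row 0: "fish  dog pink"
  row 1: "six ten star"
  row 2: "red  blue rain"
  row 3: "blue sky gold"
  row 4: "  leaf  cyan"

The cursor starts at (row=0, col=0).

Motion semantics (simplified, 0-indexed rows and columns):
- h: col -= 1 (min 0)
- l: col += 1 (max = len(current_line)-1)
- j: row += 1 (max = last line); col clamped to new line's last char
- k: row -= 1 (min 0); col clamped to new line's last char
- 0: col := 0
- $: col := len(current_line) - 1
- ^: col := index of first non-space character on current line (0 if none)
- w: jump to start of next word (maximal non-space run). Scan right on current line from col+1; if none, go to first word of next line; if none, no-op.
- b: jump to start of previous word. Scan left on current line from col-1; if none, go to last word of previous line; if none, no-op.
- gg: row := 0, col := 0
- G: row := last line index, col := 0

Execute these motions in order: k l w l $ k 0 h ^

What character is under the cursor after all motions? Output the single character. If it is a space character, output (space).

After 1 (k): row=0 col=0 char='f'
After 2 (l): row=0 col=1 char='i'
After 3 (w): row=0 col=6 char='d'
After 4 (l): row=0 col=7 char='o'
After 5 ($): row=0 col=13 char='k'
After 6 (k): row=0 col=13 char='k'
After 7 (0): row=0 col=0 char='f'
After 8 (h): row=0 col=0 char='f'
After 9 (^): row=0 col=0 char='f'

Answer: f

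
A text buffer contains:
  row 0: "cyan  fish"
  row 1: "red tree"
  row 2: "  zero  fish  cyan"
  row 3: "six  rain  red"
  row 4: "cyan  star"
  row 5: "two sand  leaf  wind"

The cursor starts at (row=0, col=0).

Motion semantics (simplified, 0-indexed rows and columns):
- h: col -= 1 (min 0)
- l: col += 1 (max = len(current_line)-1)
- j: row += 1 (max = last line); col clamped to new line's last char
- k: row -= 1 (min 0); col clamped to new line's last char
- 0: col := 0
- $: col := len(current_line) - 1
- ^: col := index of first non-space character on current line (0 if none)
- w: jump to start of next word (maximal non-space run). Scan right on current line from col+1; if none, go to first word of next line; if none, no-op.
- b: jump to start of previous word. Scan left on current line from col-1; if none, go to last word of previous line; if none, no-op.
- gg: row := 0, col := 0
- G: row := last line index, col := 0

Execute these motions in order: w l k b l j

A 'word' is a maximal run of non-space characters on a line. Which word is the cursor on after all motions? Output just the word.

After 1 (w): row=0 col=6 char='f'
After 2 (l): row=0 col=7 char='i'
After 3 (k): row=0 col=7 char='i'
After 4 (b): row=0 col=6 char='f'
After 5 (l): row=0 col=7 char='i'
After 6 (j): row=1 col=7 char='e'

Answer: tree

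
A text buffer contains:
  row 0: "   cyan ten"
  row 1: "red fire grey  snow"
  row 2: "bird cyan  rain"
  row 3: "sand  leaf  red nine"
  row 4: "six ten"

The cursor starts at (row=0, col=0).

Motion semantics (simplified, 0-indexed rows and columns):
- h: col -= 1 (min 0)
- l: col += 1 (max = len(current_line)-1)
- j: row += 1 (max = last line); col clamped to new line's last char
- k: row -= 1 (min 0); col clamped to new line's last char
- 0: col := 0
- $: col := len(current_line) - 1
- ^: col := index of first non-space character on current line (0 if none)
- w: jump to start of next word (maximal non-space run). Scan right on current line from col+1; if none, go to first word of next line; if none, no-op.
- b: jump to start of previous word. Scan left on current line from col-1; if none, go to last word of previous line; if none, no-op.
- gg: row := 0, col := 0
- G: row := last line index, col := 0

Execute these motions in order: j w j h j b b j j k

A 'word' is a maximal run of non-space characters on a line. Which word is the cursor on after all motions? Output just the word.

After 1 (j): row=1 col=0 char='r'
After 2 (w): row=1 col=4 char='f'
After 3 (j): row=2 col=4 char='_'
After 4 (h): row=2 col=3 char='d'
After 5 (j): row=3 col=3 char='d'
After 6 (b): row=3 col=0 char='s'
After 7 (b): row=2 col=11 char='r'
After 8 (j): row=3 col=11 char='_'
After 9 (j): row=4 col=6 char='n'
After 10 (k): row=3 col=6 char='l'

Answer: leaf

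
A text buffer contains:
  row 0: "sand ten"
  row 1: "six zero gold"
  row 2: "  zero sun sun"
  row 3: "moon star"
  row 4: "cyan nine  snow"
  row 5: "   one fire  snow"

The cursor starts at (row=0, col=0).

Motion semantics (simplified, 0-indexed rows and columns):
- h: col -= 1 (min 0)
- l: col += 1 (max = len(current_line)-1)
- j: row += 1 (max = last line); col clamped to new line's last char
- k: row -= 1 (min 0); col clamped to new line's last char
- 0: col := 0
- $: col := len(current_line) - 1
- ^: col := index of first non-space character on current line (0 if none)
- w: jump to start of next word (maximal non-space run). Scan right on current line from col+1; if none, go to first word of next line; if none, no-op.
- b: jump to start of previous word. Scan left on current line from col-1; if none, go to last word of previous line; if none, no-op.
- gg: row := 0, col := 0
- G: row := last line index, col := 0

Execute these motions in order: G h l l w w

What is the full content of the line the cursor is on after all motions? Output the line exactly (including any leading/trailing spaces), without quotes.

Answer:    one fire  snow

Derivation:
After 1 (G): row=5 col=0 char='_'
After 2 (h): row=5 col=0 char='_'
After 3 (l): row=5 col=1 char='_'
After 4 (l): row=5 col=2 char='_'
After 5 (w): row=5 col=3 char='o'
After 6 (w): row=5 col=7 char='f'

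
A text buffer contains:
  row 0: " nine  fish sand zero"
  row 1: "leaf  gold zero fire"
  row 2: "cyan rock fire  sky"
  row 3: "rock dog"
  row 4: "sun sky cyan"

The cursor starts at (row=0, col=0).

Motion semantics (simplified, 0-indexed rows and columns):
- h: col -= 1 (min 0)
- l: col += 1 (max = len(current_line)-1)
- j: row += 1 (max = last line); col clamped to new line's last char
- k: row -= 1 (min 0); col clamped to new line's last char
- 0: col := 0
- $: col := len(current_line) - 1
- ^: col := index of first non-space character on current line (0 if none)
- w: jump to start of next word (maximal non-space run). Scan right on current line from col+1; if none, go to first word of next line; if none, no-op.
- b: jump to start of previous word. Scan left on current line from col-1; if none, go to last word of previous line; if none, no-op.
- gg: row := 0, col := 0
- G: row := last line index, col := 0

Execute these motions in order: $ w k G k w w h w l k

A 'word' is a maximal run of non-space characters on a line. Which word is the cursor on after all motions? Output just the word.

Answer: dog

Derivation:
After 1 ($): row=0 col=20 char='o'
After 2 (w): row=1 col=0 char='l'
After 3 (k): row=0 col=0 char='_'
After 4 (G): row=4 col=0 char='s'
After 5 (k): row=3 col=0 char='r'
After 6 (w): row=3 col=5 char='d'
After 7 (w): row=4 col=0 char='s'
After 8 (h): row=4 col=0 char='s'
After 9 (w): row=4 col=4 char='s'
After 10 (l): row=4 col=5 char='k'
After 11 (k): row=3 col=5 char='d'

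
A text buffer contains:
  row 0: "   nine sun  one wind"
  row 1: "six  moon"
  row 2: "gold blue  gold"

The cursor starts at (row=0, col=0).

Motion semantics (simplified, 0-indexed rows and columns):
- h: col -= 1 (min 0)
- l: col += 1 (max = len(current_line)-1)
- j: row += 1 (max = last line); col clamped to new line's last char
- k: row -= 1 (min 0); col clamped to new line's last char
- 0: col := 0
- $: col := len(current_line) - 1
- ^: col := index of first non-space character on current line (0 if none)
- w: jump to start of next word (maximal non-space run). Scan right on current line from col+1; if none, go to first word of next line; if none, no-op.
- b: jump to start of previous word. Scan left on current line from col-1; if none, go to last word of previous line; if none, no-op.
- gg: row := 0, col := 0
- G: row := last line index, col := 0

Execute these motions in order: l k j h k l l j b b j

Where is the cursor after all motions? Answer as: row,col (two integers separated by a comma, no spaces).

After 1 (l): row=0 col=1 char='_'
After 2 (k): row=0 col=1 char='_'
After 3 (j): row=1 col=1 char='i'
After 4 (h): row=1 col=0 char='s'
After 5 (k): row=0 col=0 char='_'
After 6 (l): row=0 col=1 char='_'
After 7 (l): row=0 col=2 char='_'
After 8 (j): row=1 col=2 char='x'
After 9 (b): row=1 col=0 char='s'
After 10 (b): row=0 col=17 char='w'
After 11 (j): row=1 col=8 char='n'

Answer: 1,8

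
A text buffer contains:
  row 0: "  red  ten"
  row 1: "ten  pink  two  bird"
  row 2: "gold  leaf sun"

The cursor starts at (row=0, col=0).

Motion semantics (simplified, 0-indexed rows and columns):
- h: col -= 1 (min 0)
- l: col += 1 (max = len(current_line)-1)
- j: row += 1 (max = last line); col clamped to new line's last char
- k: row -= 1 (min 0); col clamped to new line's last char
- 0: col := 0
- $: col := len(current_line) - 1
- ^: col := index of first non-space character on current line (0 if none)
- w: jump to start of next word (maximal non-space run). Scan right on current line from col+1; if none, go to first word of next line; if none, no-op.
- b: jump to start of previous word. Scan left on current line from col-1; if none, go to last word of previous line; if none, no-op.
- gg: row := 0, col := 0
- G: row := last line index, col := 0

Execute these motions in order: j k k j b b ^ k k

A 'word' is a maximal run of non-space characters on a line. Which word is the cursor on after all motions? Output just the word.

After 1 (j): row=1 col=0 char='t'
After 2 (k): row=0 col=0 char='_'
After 3 (k): row=0 col=0 char='_'
After 4 (j): row=1 col=0 char='t'
After 5 (b): row=0 col=7 char='t'
After 6 (b): row=0 col=2 char='r'
After 7 (^): row=0 col=2 char='r'
After 8 (k): row=0 col=2 char='r'
After 9 (k): row=0 col=2 char='r'

Answer: red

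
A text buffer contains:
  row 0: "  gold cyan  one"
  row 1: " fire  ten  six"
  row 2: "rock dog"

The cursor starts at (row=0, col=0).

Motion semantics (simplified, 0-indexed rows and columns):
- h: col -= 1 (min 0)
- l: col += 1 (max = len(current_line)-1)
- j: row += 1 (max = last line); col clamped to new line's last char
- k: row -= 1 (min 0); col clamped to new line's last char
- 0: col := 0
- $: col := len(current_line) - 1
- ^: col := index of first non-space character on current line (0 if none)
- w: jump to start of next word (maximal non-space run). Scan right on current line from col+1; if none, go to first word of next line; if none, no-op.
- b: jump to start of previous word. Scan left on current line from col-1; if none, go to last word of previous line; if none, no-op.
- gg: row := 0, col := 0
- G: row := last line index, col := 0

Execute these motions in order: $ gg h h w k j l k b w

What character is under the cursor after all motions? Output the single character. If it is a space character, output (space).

After 1 ($): row=0 col=15 char='e'
After 2 (gg): row=0 col=0 char='_'
After 3 (h): row=0 col=0 char='_'
After 4 (h): row=0 col=0 char='_'
After 5 (w): row=0 col=2 char='g'
After 6 (k): row=0 col=2 char='g'
After 7 (j): row=1 col=2 char='i'
After 8 (l): row=1 col=3 char='r'
After 9 (k): row=0 col=3 char='o'
After 10 (b): row=0 col=2 char='g'
After 11 (w): row=0 col=7 char='c'

Answer: c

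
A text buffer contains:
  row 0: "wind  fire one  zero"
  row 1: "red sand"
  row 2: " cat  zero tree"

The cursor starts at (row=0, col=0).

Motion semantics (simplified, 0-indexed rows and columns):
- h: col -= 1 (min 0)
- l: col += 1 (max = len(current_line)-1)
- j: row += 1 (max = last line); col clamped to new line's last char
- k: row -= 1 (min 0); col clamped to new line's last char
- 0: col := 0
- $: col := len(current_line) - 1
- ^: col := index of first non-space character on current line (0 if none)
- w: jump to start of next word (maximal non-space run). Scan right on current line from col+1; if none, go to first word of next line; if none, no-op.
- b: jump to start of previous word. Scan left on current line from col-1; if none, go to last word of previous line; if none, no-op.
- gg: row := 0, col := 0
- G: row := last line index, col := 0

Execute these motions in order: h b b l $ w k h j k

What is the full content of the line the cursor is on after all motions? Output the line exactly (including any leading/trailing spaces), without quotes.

Answer: wind  fire one  zero

Derivation:
After 1 (h): row=0 col=0 char='w'
After 2 (b): row=0 col=0 char='w'
After 3 (b): row=0 col=0 char='w'
After 4 (l): row=0 col=1 char='i'
After 5 ($): row=0 col=19 char='o'
After 6 (w): row=1 col=0 char='r'
After 7 (k): row=0 col=0 char='w'
After 8 (h): row=0 col=0 char='w'
After 9 (j): row=1 col=0 char='r'
After 10 (k): row=0 col=0 char='w'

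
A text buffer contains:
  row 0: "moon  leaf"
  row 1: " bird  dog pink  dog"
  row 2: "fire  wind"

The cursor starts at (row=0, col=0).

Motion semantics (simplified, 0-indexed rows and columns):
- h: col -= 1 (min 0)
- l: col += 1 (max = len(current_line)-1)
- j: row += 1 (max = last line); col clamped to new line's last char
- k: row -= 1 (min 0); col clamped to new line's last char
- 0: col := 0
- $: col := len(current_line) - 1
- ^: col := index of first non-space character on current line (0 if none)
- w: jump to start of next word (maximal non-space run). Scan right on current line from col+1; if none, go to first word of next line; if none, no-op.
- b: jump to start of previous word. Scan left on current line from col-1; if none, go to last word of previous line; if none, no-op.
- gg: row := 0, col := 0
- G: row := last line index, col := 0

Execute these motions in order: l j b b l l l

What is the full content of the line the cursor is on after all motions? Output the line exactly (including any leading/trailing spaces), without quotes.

Answer: moon  leaf

Derivation:
After 1 (l): row=0 col=1 char='o'
After 2 (j): row=1 col=1 char='b'
After 3 (b): row=0 col=6 char='l'
After 4 (b): row=0 col=0 char='m'
After 5 (l): row=0 col=1 char='o'
After 6 (l): row=0 col=2 char='o'
After 7 (l): row=0 col=3 char='n'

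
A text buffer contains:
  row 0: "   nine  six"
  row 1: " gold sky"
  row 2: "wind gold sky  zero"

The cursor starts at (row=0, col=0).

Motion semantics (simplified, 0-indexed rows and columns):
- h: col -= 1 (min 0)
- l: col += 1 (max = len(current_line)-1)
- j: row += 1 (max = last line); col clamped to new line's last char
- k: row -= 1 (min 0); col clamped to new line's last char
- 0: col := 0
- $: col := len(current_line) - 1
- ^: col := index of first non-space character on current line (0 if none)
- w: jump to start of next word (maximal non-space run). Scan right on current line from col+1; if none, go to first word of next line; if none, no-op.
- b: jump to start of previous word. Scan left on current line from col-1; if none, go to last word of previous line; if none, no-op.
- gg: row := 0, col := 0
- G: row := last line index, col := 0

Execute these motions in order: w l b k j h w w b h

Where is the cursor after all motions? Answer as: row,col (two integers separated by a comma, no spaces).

After 1 (w): row=0 col=3 char='n'
After 2 (l): row=0 col=4 char='i'
After 3 (b): row=0 col=3 char='n'
After 4 (k): row=0 col=3 char='n'
After 5 (j): row=1 col=3 char='l'
After 6 (h): row=1 col=2 char='o'
After 7 (w): row=1 col=6 char='s'
After 8 (w): row=2 col=0 char='w'
After 9 (b): row=1 col=6 char='s'
After 10 (h): row=1 col=5 char='_'

Answer: 1,5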